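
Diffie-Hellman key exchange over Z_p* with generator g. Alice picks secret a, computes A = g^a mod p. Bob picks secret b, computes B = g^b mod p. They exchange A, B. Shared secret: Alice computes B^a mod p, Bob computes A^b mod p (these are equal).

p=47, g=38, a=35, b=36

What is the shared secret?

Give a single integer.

A = 38^35 mod 47  (bits of 35 = 100011)
  bit 0 = 1: r = r^2 * 38 mod 47 = 1^2 * 38 = 1*38 = 38
  bit 1 = 0: r = r^2 mod 47 = 38^2 = 34
  bit 2 = 0: r = r^2 mod 47 = 34^2 = 28
  bit 3 = 0: r = r^2 mod 47 = 28^2 = 32
  bit 4 = 1: r = r^2 * 38 mod 47 = 32^2 * 38 = 37*38 = 43
  bit 5 = 1: r = r^2 * 38 mod 47 = 43^2 * 38 = 16*38 = 44
  -> A = 44
B = 38^36 mod 47  (bits of 36 = 100100)
  bit 0 = 1: r = r^2 * 38 mod 47 = 1^2 * 38 = 1*38 = 38
  bit 1 = 0: r = r^2 mod 47 = 38^2 = 34
  bit 2 = 0: r = r^2 mod 47 = 34^2 = 28
  bit 3 = 1: r = r^2 * 38 mod 47 = 28^2 * 38 = 32*38 = 41
  bit 4 = 0: r = r^2 mod 47 = 41^2 = 36
  bit 5 = 0: r = r^2 mod 47 = 36^2 = 27
  -> B = 27
s = B^a = 27^35 mod 47  (bits of 35 = 100011)
  bit 0 = 1: r = r^2 * 27 mod 47 = 1^2 * 27 = 1*27 = 27
  bit 1 = 0: r = r^2 mod 47 = 27^2 = 24
  bit 2 = 0: r = r^2 mod 47 = 24^2 = 12
  bit 3 = 0: r = r^2 mod 47 = 12^2 = 3
  bit 4 = 1: r = r^2 * 27 mod 47 = 3^2 * 27 = 9*27 = 8
  bit 5 = 1: r = r^2 * 27 mod 47 = 8^2 * 27 = 17*27 = 36
  -> s = B^a = 36

Answer: 36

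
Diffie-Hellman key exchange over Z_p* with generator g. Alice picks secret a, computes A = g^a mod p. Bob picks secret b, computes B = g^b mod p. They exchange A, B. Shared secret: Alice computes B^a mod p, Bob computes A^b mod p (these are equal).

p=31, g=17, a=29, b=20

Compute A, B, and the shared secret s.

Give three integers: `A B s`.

Answer: 11 5 25

Derivation:
A = 17^29 mod 31  (bits of 29 = 11101)
  bit 0 = 1: r = r^2 * 17 mod 31 = 1^2 * 17 = 1*17 = 17
  bit 1 = 1: r = r^2 * 17 mod 31 = 17^2 * 17 = 10*17 = 15
  bit 2 = 1: r = r^2 * 17 mod 31 = 15^2 * 17 = 8*17 = 12
  bit 3 = 0: r = r^2 mod 31 = 12^2 = 20
  bit 4 = 1: r = r^2 * 17 mod 31 = 20^2 * 17 = 28*17 = 11
  -> A = 11
B = 17^20 mod 31  (bits of 20 = 10100)
  bit 0 = 1: r = r^2 * 17 mod 31 = 1^2 * 17 = 1*17 = 17
  bit 1 = 0: r = r^2 mod 31 = 17^2 = 10
  bit 2 = 1: r = r^2 * 17 mod 31 = 10^2 * 17 = 7*17 = 26
  bit 3 = 0: r = r^2 mod 31 = 26^2 = 25
  bit 4 = 0: r = r^2 mod 31 = 25^2 = 5
  -> B = 5
s = B^a = 5^29 mod 31  (bits of 29 = 11101)
  bit 0 = 1: r = r^2 * 5 mod 31 = 1^2 * 5 = 1*5 = 5
  bit 1 = 1: r = r^2 * 5 mod 31 = 5^2 * 5 = 25*5 = 1
  bit 2 = 1: r = r^2 * 5 mod 31 = 1^2 * 5 = 1*5 = 5
  bit 3 = 0: r = r^2 mod 31 = 5^2 = 25
  bit 4 = 1: r = r^2 * 5 mod 31 = 25^2 * 5 = 5*5 = 25
  -> s = B^a = 25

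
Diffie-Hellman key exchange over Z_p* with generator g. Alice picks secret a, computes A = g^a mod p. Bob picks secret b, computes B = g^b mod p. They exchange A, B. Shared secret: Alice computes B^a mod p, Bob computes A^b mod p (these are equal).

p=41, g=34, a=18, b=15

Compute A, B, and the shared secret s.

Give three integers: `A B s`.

A = 34^18 mod 41  (bits of 18 = 10010)
  bit 0 = 1: r = r^2 * 34 mod 41 = 1^2 * 34 = 1*34 = 34
  bit 1 = 0: r = r^2 mod 41 = 34^2 = 8
  bit 2 = 0: r = r^2 mod 41 = 8^2 = 23
  bit 3 = 1: r = r^2 * 34 mod 41 = 23^2 * 34 = 37*34 = 28
  bit 4 = 0: r = r^2 mod 41 = 28^2 = 5
  -> A = 5
B = 34^15 mod 41  (bits of 15 = 1111)
  bit 0 = 1: r = r^2 * 34 mod 41 = 1^2 * 34 = 1*34 = 34
  bit 1 = 1: r = r^2 * 34 mod 41 = 34^2 * 34 = 8*34 = 26
  bit 2 = 1: r = r^2 * 34 mod 41 = 26^2 * 34 = 20*34 = 24
  bit 3 = 1: r = r^2 * 34 mod 41 = 24^2 * 34 = 2*34 = 27
  -> B = 27
s = B^a = 27^18 mod 41  (bits of 18 = 10010)
  bit 0 = 1: r = r^2 * 27 mod 41 = 1^2 * 27 = 1*27 = 27
  bit 1 = 0: r = r^2 mod 41 = 27^2 = 32
  bit 2 = 0: r = r^2 mod 41 = 32^2 = 40
  bit 3 = 1: r = r^2 * 27 mod 41 = 40^2 * 27 = 1*27 = 27
  bit 4 = 0: r = r^2 mod 41 = 27^2 = 32
  -> s = B^a = 32

Answer: 5 27 32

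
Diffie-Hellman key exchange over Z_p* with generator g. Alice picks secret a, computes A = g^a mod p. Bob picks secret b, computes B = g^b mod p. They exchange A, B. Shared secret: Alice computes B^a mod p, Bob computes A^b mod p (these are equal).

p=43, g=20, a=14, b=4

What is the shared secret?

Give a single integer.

Answer: 36

Derivation:
A = 20^14 mod 43  (bits of 14 = 1110)
  bit 0 = 1: r = r^2 * 20 mod 43 = 1^2 * 20 = 1*20 = 20
  bit 1 = 1: r = r^2 * 20 mod 43 = 20^2 * 20 = 13*20 = 2
  bit 2 = 1: r = r^2 * 20 mod 43 = 2^2 * 20 = 4*20 = 37
  bit 3 = 0: r = r^2 mod 43 = 37^2 = 36
  -> A = 36
B = 20^4 mod 43  (bits of 4 = 100)
  bit 0 = 1: r = r^2 * 20 mod 43 = 1^2 * 20 = 1*20 = 20
  bit 1 = 0: r = r^2 mod 43 = 20^2 = 13
  bit 2 = 0: r = r^2 mod 43 = 13^2 = 40
  -> B = 40
s = B^a = 40^14 mod 43  (bits of 14 = 1110)
  bit 0 = 1: r = r^2 * 40 mod 43 = 1^2 * 40 = 1*40 = 40
  bit 1 = 1: r = r^2 * 40 mod 43 = 40^2 * 40 = 9*40 = 16
  bit 2 = 1: r = r^2 * 40 mod 43 = 16^2 * 40 = 41*40 = 6
  bit 3 = 0: r = r^2 mod 43 = 6^2 = 36
  -> s = B^a = 36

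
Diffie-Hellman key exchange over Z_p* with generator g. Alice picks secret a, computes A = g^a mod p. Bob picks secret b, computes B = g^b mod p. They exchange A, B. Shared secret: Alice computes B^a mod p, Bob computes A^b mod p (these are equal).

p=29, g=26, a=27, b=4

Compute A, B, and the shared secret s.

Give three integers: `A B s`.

Answer: 19 23 24

Derivation:
A = 26^27 mod 29  (bits of 27 = 11011)
  bit 0 = 1: r = r^2 * 26 mod 29 = 1^2 * 26 = 1*26 = 26
  bit 1 = 1: r = r^2 * 26 mod 29 = 26^2 * 26 = 9*26 = 2
  bit 2 = 0: r = r^2 mod 29 = 2^2 = 4
  bit 3 = 1: r = r^2 * 26 mod 29 = 4^2 * 26 = 16*26 = 10
  bit 4 = 1: r = r^2 * 26 mod 29 = 10^2 * 26 = 13*26 = 19
  -> A = 19
B = 26^4 mod 29  (bits of 4 = 100)
  bit 0 = 1: r = r^2 * 26 mod 29 = 1^2 * 26 = 1*26 = 26
  bit 1 = 0: r = r^2 mod 29 = 26^2 = 9
  bit 2 = 0: r = r^2 mod 29 = 9^2 = 23
  -> B = 23
s = B^a = 23^27 mod 29  (bits of 27 = 11011)
  bit 0 = 1: r = r^2 * 23 mod 29 = 1^2 * 23 = 1*23 = 23
  bit 1 = 1: r = r^2 * 23 mod 29 = 23^2 * 23 = 7*23 = 16
  bit 2 = 0: r = r^2 mod 29 = 16^2 = 24
  bit 3 = 1: r = r^2 * 23 mod 29 = 24^2 * 23 = 25*23 = 24
  bit 4 = 1: r = r^2 * 23 mod 29 = 24^2 * 23 = 25*23 = 24
  -> s = B^a = 24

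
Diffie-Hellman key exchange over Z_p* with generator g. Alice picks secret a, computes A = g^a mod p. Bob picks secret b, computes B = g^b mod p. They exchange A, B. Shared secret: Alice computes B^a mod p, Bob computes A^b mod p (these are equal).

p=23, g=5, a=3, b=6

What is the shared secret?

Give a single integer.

Answer: 6

Derivation:
A = 5^3 mod 23  (bits of 3 = 11)
  bit 0 = 1: r = r^2 * 5 mod 23 = 1^2 * 5 = 1*5 = 5
  bit 1 = 1: r = r^2 * 5 mod 23 = 5^2 * 5 = 2*5 = 10
  -> A = 10
B = 5^6 mod 23  (bits of 6 = 110)
  bit 0 = 1: r = r^2 * 5 mod 23 = 1^2 * 5 = 1*5 = 5
  bit 1 = 1: r = r^2 * 5 mod 23 = 5^2 * 5 = 2*5 = 10
  bit 2 = 0: r = r^2 mod 23 = 10^2 = 8
  -> B = 8
s = B^a = 8^3 mod 23  (bits of 3 = 11)
  bit 0 = 1: r = r^2 * 8 mod 23 = 1^2 * 8 = 1*8 = 8
  bit 1 = 1: r = r^2 * 8 mod 23 = 8^2 * 8 = 18*8 = 6
  -> s = B^a = 6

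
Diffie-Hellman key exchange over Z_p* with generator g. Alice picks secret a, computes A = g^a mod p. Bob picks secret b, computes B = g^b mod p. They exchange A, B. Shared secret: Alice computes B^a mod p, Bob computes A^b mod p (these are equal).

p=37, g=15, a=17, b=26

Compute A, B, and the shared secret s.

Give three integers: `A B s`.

Answer: 32 30 21

Derivation:
A = 15^17 mod 37  (bits of 17 = 10001)
  bit 0 = 1: r = r^2 * 15 mod 37 = 1^2 * 15 = 1*15 = 15
  bit 1 = 0: r = r^2 mod 37 = 15^2 = 3
  bit 2 = 0: r = r^2 mod 37 = 3^2 = 9
  bit 3 = 0: r = r^2 mod 37 = 9^2 = 7
  bit 4 = 1: r = r^2 * 15 mod 37 = 7^2 * 15 = 12*15 = 32
  -> A = 32
B = 15^26 mod 37  (bits of 26 = 11010)
  bit 0 = 1: r = r^2 * 15 mod 37 = 1^2 * 15 = 1*15 = 15
  bit 1 = 1: r = r^2 * 15 mod 37 = 15^2 * 15 = 3*15 = 8
  bit 2 = 0: r = r^2 mod 37 = 8^2 = 27
  bit 3 = 1: r = r^2 * 15 mod 37 = 27^2 * 15 = 26*15 = 20
  bit 4 = 0: r = r^2 mod 37 = 20^2 = 30
  -> B = 30
s = B^a = 30^17 mod 37  (bits of 17 = 10001)
  bit 0 = 1: r = r^2 * 30 mod 37 = 1^2 * 30 = 1*30 = 30
  bit 1 = 0: r = r^2 mod 37 = 30^2 = 12
  bit 2 = 0: r = r^2 mod 37 = 12^2 = 33
  bit 3 = 0: r = r^2 mod 37 = 33^2 = 16
  bit 4 = 1: r = r^2 * 30 mod 37 = 16^2 * 30 = 34*30 = 21
  -> s = B^a = 21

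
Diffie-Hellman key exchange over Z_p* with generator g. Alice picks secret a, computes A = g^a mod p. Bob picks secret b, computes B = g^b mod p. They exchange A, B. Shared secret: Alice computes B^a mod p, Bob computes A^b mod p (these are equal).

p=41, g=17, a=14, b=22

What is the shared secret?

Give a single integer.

A = 17^14 mod 41  (bits of 14 = 1110)
  bit 0 = 1: r = r^2 * 17 mod 41 = 1^2 * 17 = 1*17 = 17
  bit 1 = 1: r = r^2 * 17 mod 41 = 17^2 * 17 = 2*17 = 34
  bit 2 = 1: r = r^2 * 17 mod 41 = 34^2 * 17 = 8*17 = 13
  bit 3 = 0: r = r^2 mod 41 = 13^2 = 5
  -> A = 5
B = 17^22 mod 41  (bits of 22 = 10110)
  bit 0 = 1: r = r^2 * 17 mod 41 = 1^2 * 17 = 1*17 = 17
  bit 1 = 0: r = r^2 mod 41 = 17^2 = 2
  bit 2 = 1: r = r^2 * 17 mod 41 = 2^2 * 17 = 4*17 = 27
  bit 3 = 1: r = r^2 * 17 mod 41 = 27^2 * 17 = 32*17 = 11
  bit 4 = 0: r = r^2 mod 41 = 11^2 = 39
  -> B = 39
s = B^a = 39^14 mod 41  (bits of 14 = 1110)
  bit 0 = 1: r = r^2 * 39 mod 41 = 1^2 * 39 = 1*39 = 39
  bit 1 = 1: r = r^2 * 39 mod 41 = 39^2 * 39 = 4*39 = 33
  bit 2 = 1: r = r^2 * 39 mod 41 = 33^2 * 39 = 23*39 = 36
  bit 3 = 0: r = r^2 mod 41 = 36^2 = 25
  -> s = B^a = 25

Answer: 25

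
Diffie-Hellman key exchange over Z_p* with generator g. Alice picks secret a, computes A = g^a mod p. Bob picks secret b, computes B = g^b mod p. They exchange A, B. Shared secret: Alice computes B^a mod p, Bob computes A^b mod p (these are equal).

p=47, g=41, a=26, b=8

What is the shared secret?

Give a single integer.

Answer: 6

Derivation:
A = 41^26 mod 47  (bits of 26 = 11010)
  bit 0 = 1: r = r^2 * 41 mod 47 = 1^2 * 41 = 1*41 = 41
  bit 1 = 1: r = r^2 * 41 mod 47 = 41^2 * 41 = 36*41 = 19
  bit 2 = 0: r = r^2 mod 47 = 19^2 = 32
  bit 3 = 1: r = r^2 * 41 mod 47 = 32^2 * 41 = 37*41 = 13
  bit 4 = 0: r = r^2 mod 47 = 13^2 = 28
  -> A = 28
B = 41^8 mod 47  (bits of 8 = 1000)
  bit 0 = 1: r = r^2 * 41 mod 47 = 1^2 * 41 = 1*41 = 41
  bit 1 = 0: r = r^2 mod 47 = 41^2 = 36
  bit 2 = 0: r = r^2 mod 47 = 36^2 = 27
  bit 3 = 0: r = r^2 mod 47 = 27^2 = 24
  -> B = 24
s = B^a = 24^26 mod 47  (bits of 26 = 11010)
  bit 0 = 1: r = r^2 * 24 mod 47 = 1^2 * 24 = 1*24 = 24
  bit 1 = 1: r = r^2 * 24 mod 47 = 24^2 * 24 = 12*24 = 6
  bit 2 = 0: r = r^2 mod 47 = 6^2 = 36
  bit 3 = 1: r = r^2 * 24 mod 47 = 36^2 * 24 = 27*24 = 37
  bit 4 = 0: r = r^2 mod 47 = 37^2 = 6
  -> s = B^a = 6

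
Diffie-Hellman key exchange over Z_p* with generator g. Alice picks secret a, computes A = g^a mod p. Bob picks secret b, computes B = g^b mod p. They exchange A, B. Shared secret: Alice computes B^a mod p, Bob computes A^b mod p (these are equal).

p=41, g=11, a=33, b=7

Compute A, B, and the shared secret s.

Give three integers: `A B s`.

Answer: 34 35 24

Derivation:
A = 11^33 mod 41  (bits of 33 = 100001)
  bit 0 = 1: r = r^2 * 11 mod 41 = 1^2 * 11 = 1*11 = 11
  bit 1 = 0: r = r^2 mod 41 = 11^2 = 39
  bit 2 = 0: r = r^2 mod 41 = 39^2 = 4
  bit 3 = 0: r = r^2 mod 41 = 4^2 = 16
  bit 4 = 0: r = r^2 mod 41 = 16^2 = 10
  bit 5 = 1: r = r^2 * 11 mod 41 = 10^2 * 11 = 18*11 = 34
  -> A = 34
B = 11^7 mod 41  (bits of 7 = 111)
  bit 0 = 1: r = r^2 * 11 mod 41 = 1^2 * 11 = 1*11 = 11
  bit 1 = 1: r = r^2 * 11 mod 41 = 11^2 * 11 = 39*11 = 19
  bit 2 = 1: r = r^2 * 11 mod 41 = 19^2 * 11 = 33*11 = 35
  -> B = 35
s = B^a = 35^33 mod 41  (bits of 33 = 100001)
  bit 0 = 1: r = r^2 * 35 mod 41 = 1^2 * 35 = 1*35 = 35
  bit 1 = 0: r = r^2 mod 41 = 35^2 = 36
  bit 2 = 0: r = r^2 mod 41 = 36^2 = 25
  bit 3 = 0: r = r^2 mod 41 = 25^2 = 10
  bit 4 = 0: r = r^2 mod 41 = 10^2 = 18
  bit 5 = 1: r = r^2 * 35 mod 41 = 18^2 * 35 = 37*35 = 24
  -> s = B^a = 24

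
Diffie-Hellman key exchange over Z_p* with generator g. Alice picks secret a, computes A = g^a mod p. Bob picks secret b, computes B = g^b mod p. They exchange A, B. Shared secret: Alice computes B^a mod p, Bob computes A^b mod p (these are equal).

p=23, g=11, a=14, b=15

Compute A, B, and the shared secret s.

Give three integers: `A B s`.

A = 11^14 mod 23  (bits of 14 = 1110)
  bit 0 = 1: r = r^2 * 11 mod 23 = 1^2 * 11 = 1*11 = 11
  bit 1 = 1: r = r^2 * 11 mod 23 = 11^2 * 11 = 6*11 = 20
  bit 2 = 1: r = r^2 * 11 mod 23 = 20^2 * 11 = 9*11 = 7
  bit 3 = 0: r = r^2 mod 23 = 7^2 = 3
  -> A = 3
B = 11^15 mod 23  (bits of 15 = 1111)
  bit 0 = 1: r = r^2 * 11 mod 23 = 1^2 * 11 = 1*11 = 11
  bit 1 = 1: r = r^2 * 11 mod 23 = 11^2 * 11 = 6*11 = 20
  bit 2 = 1: r = r^2 * 11 mod 23 = 20^2 * 11 = 9*11 = 7
  bit 3 = 1: r = r^2 * 11 mod 23 = 7^2 * 11 = 3*11 = 10
  -> B = 10
s = B^a = 10^14 mod 23  (bits of 14 = 1110)
  bit 0 = 1: r = r^2 * 10 mod 23 = 1^2 * 10 = 1*10 = 10
  bit 1 = 1: r = r^2 * 10 mod 23 = 10^2 * 10 = 8*10 = 11
  bit 2 = 1: r = r^2 * 10 mod 23 = 11^2 * 10 = 6*10 = 14
  bit 3 = 0: r = r^2 mod 23 = 14^2 = 12
  -> s = B^a = 12

Answer: 3 10 12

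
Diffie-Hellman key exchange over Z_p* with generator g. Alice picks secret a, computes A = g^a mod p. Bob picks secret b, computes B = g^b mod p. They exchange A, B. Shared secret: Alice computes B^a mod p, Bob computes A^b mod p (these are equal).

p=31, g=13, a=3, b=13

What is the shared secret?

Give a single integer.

Answer: 29

Derivation:
A = 13^3 mod 31  (bits of 3 = 11)
  bit 0 = 1: r = r^2 * 13 mod 31 = 1^2 * 13 = 1*13 = 13
  bit 1 = 1: r = r^2 * 13 mod 31 = 13^2 * 13 = 14*13 = 27
  -> A = 27
B = 13^13 mod 31  (bits of 13 = 1101)
  bit 0 = 1: r = r^2 * 13 mod 31 = 1^2 * 13 = 1*13 = 13
  bit 1 = 1: r = r^2 * 13 mod 31 = 13^2 * 13 = 14*13 = 27
  bit 2 = 0: r = r^2 mod 31 = 27^2 = 16
  bit 3 = 1: r = r^2 * 13 mod 31 = 16^2 * 13 = 8*13 = 11
  -> B = 11
s = B^a = 11^3 mod 31  (bits of 3 = 11)
  bit 0 = 1: r = r^2 * 11 mod 31 = 1^2 * 11 = 1*11 = 11
  bit 1 = 1: r = r^2 * 11 mod 31 = 11^2 * 11 = 28*11 = 29
  -> s = B^a = 29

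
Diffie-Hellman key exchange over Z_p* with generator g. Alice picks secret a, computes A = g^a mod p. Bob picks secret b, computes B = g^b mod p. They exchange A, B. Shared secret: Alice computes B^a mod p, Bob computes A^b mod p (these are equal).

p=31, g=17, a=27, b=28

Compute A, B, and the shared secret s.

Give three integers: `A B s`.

Answer: 29 28 8

Derivation:
A = 17^27 mod 31  (bits of 27 = 11011)
  bit 0 = 1: r = r^2 * 17 mod 31 = 1^2 * 17 = 1*17 = 17
  bit 1 = 1: r = r^2 * 17 mod 31 = 17^2 * 17 = 10*17 = 15
  bit 2 = 0: r = r^2 mod 31 = 15^2 = 8
  bit 3 = 1: r = r^2 * 17 mod 31 = 8^2 * 17 = 2*17 = 3
  bit 4 = 1: r = r^2 * 17 mod 31 = 3^2 * 17 = 9*17 = 29
  -> A = 29
B = 17^28 mod 31  (bits of 28 = 11100)
  bit 0 = 1: r = r^2 * 17 mod 31 = 1^2 * 17 = 1*17 = 17
  bit 1 = 1: r = r^2 * 17 mod 31 = 17^2 * 17 = 10*17 = 15
  bit 2 = 1: r = r^2 * 17 mod 31 = 15^2 * 17 = 8*17 = 12
  bit 3 = 0: r = r^2 mod 31 = 12^2 = 20
  bit 4 = 0: r = r^2 mod 31 = 20^2 = 28
  -> B = 28
s = B^a = 28^27 mod 31  (bits of 27 = 11011)
  bit 0 = 1: r = r^2 * 28 mod 31 = 1^2 * 28 = 1*28 = 28
  bit 1 = 1: r = r^2 * 28 mod 31 = 28^2 * 28 = 9*28 = 4
  bit 2 = 0: r = r^2 mod 31 = 4^2 = 16
  bit 3 = 1: r = r^2 * 28 mod 31 = 16^2 * 28 = 8*28 = 7
  bit 4 = 1: r = r^2 * 28 mod 31 = 7^2 * 28 = 18*28 = 8
  -> s = B^a = 8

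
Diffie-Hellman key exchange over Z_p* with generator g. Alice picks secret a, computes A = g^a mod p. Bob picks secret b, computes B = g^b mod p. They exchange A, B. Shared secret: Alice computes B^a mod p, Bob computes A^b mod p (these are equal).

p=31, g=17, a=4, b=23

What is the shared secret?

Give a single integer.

A = 17^4 mod 31  (bits of 4 = 100)
  bit 0 = 1: r = r^2 * 17 mod 31 = 1^2 * 17 = 1*17 = 17
  bit 1 = 0: r = r^2 mod 31 = 17^2 = 10
  bit 2 = 0: r = r^2 mod 31 = 10^2 = 7
  -> A = 7
B = 17^23 mod 31  (bits of 23 = 10111)
  bit 0 = 1: r = r^2 * 17 mod 31 = 1^2 * 17 = 1*17 = 17
  bit 1 = 0: r = r^2 mod 31 = 17^2 = 10
  bit 2 = 1: r = r^2 * 17 mod 31 = 10^2 * 17 = 7*17 = 26
  bit 3 = 1: r = r^2 * 17 mod 31 = 26^2 * 17 = 25*17 = 22
  bit 4 = 1: r = r^2 * 17 mod 31 = 22^2 * 17 = 19*17 = 13
  -> B = 13
s = B^a = 13^4 mod 31  (bits of 4 = 100)
  bit 0 = 1: r = r^2 * 13 mod 31 = 1^2 * 13 = 1*13 = 13
  bit 1 = 0: r = r^2 mod 31 = 13^2 = 14
  bit 2 = 0: r = r^2 mod 31 = 14^2 = 10
  -> s = B^a = 10

Answer: 10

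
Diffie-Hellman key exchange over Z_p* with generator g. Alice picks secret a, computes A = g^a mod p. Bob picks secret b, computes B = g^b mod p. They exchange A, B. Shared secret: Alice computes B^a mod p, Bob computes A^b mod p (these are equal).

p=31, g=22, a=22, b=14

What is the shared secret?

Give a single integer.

A = 22^22 mod 31  (bits of 22 = 10110)
  bit 0 = 1: r = r^2 * 22 mod 31 = 1^2 * 22 = 1*22 = 22
  bit 1 = 0: r = r^2 mod 31 = 22^2 = 19
  bit 2 = 1: r = r^2 * 22 mod 31 = 19^2 * 22 = 20*22 = 6
  bit 3 = 1: r = r^2 * 22 mod 31 = 6^2 * 22 = 5*22 = 17
  bit 4 = 0: r = r^2 mod 31 = 17^2 = 10
  -> A = 10
B = 22^14 mod 31  (bits of 14 = 1110)
  bit 0 = 1: r = r^2 * 22 mod 31 = 1^2 * 22 = 1*22 = 22
  bit 1 = 1: r = r^2 * 22 mod 31 = 22^2 * 22 = 19*22 = 15
  bit 2 = 1: r = r^2 * 22 mod 31 = 15^2 * 22 = 8*22 = 21
  bit 3 = 0: r = r^2 mod 31 = 21^2 = 7
  -> B = 7
s = B^a = 7^22 mod 31  (bits of 22 = 10110)
  bit 0 = 1: r = r^2 * 7 mod 31 = 1^2 * 7 = 1*7 = 7
  bit 1 = 0: r = r^2 mod 31 = 7^2 = 18
  bit 2 = 1: r = r^2 * 7 mod 31 = 18^2 * 7 = 14*7 = 5
  bit 3 = 1: r = r^2 * 7 mod 31 = 5^2 * 7 = 25*7 = 20
  bit 4 = 0: r = r^2 mod 31 = 20^2 = 28
  -> s = B^a = 28

Answer: 28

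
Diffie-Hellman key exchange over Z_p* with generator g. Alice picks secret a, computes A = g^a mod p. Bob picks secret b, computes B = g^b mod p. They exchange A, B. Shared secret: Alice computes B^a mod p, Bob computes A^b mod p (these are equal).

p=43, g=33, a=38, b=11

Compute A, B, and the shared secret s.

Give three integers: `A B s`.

Answer: 9 28 40

Derivation:
A = 33^38 mod 43  (bits of 38 = 100110)
  bit 0 = 1: r = r^2 * 33 mod 43 = 1^2 * 33 = 1*33 = 33
  bit 1 = 0: r = r^2 mod 43 = 33^2 = 14
  bit 2 = 0: r = r^2 mod 43 = 14^2 = 24
  bit 3 = 1: r = r^2 * 33 mod 43 = 24^2 * 33 = 17*33 = 2
  bit 4 = 1: r = r^2 * 33 mod 43 = 2^2 * 33 = 4*33 = 3
  bit 5 = 0: r = r^2 mod 43 = 3^2 = 9
  -> A = 9
B = 33^11 mod 43  (bits of 11 = 1011)
  bit 0 = 1: r = r^2 * 33 mod 43 = 1^2 * 33 = 1*33 = 33
  bit 1 = 0: r = r^2 mod 43 = 33^2 = 14
  bit 2 = 1: r = r^2 * 33 mod 43 = 14^2 * 33 = 24*33 = 18
  bit 3 = 1: r = r^2 * 33 mod 43 = 18^2 * 33 = 23*33 = 28
  -> B = 28
s = B^a = 28^38 mod 43  (bits of 38 = 100110)
  bit 0 = 1: r = r^2 * 28 mod 43 = 1^2 * 28 = 1*28 = 28
  bit 1 = 0: r = r^2 mod 43 = 28^2 = 10
  bit 2 = 0: r = r^2 mod 43 = 10^2 = 14
  bit 3 = 1: r = r^2 * 28 mod 43 = 14^2 * 28 = 24*28 = 27
  bit 4 = 1: r = r^2 * 28 mod 43 = 27^2 * 28 = 41*28 = 30
  bit 5 = 0: r = r^2 mod 43 = 30^2 = 40
  -> s = B^a = 40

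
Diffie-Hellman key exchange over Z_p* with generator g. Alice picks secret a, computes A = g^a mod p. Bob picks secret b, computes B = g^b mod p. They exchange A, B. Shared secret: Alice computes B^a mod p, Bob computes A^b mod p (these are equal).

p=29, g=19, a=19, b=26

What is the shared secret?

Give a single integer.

A = 19^19 mod 29  (bits of 19 = 10011)
  bit 0 = 1: r = r^2 * 19 mod 29 = 1^2 * 19 = 1*19 = 19
  bit 1 = 0: r = r^2 mod 29 = 19^2 = 13
  bit 2 = 0: r = r^2 mod 29 = 13^2 = 24
  bit 3 = 1: r = r^2 * 19 mod 29 = 24^2 * 19 = 25*19 = 11
  bit 4 = 1: r = r^2 * 19 mod 29 = 11^2 * 19 = 5*19 = 8
  -> A = 8
B = 19^26 mod 29  (bits of 26 = 11010)
  bit 0 = 1: r = r^2 * 19 mod 29 = 1^2 * 19 = 1*19 = 19
  bit 1 = 1: r = r^2 * 19 mod 29 = 19^2 * 19 = 13*19 = 15
  bit 2 = 0: r = r^2 mod 29 = 15^2 = 22
  bit 3 = 1: r = r^2 * 19 mod 29 = 22^2 * 19 = 20*19 = 3
  bit 4 = 0: r = r^2 mod 29 = 3^2 = 9
  -> B = 9
s = B^a = 9^19 mod 29  (bits of 19 = 10011)
  bit 0 = 1: r = r^2 * 9 mod 29 = 1^2 * 9 = 1*9 = 9
  bit 1 = 0: r = r^2 mod 29 = 9^2 = 23
  bit 2 = 0: r = r^2 mod 29 = 23^2 = 7
  bit 3 = 1: r = r^2 * 9 mod 29 = 7^2 * 9 = 20*9 = 6
  bit 4 = 1: r = r^2 * 9 mod 29 = 6^2 * 9 = 7*9 = 5
  -> s = B^a = 5

Answer: 5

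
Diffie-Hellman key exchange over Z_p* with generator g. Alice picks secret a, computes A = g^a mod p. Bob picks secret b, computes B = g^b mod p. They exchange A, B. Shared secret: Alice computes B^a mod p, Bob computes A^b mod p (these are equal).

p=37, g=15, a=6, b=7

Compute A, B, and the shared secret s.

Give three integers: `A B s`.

A = 15^6 mod 37  (bits of 6 = 110)
  bit 0 = 1: r = r^2 * 15 mod 37 = 1^2 * 15 = 1*15 = 15
  bit 1 = 1: r = r^2 * 15 mod 37 = 15^2 * 15 = 3*15 = 8
  bit 2 = 0: r = r^2 mod 37 = 8^2 = 27
  -> A = 27
B = 15^7 mod 37  (bits of 7 = 111)
  bit 0 = 1: r = r^2 * 15 mod 37 = 1^2 * 15 = 1*15 = 15
  bit 1 = 1: r = r^2 * 15 mod 37 = 15^2 * 15 = 3*15 = 8
  bit 2 = 1: r = r^2 * 15 mod 37 = 8^2 * 15 = 27*15 = 35
  -> B = 35
s = B^a = 35^6 mod 37  (bits of 6 = 110)
  bit 0 = 1: r = r^2 * 35 mod 37 = 1^2 * 35 = 1*35 = 35
  bit 1 = 1: r = r^2 * 35 mod 37 = 35^2 * 35 = 4*35 = 29
  bit 2 = 0: r = r^2 mod 37 = 29^2 = 27
  -> s = B^a = 27

Answer: 27 35 27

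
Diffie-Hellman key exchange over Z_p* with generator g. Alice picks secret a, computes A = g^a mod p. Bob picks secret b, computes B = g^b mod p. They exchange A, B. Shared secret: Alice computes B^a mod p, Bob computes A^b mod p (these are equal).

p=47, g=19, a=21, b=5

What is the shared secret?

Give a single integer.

Answer: 35

Derivation:
A = 19^21 mod 47  (bits of 21 = 10101)
  bit 0 = 1: r = r^2 * 19 mod 47 = 1^2 * 19 = 1*19 = 19
  bit 1 = 0: r = r^2 mod 47 = 19^2 = 32
  bit 2 = 1: r = r^2 * 19 mod 47 = 32^2 * 19 = 37*19 = 45
  bit 3 = 0: r = r^2 mod 47 = 45^2 = 4
  bit 4 = 1: r = r^2 * 19 mod 47 = 4^2 * 19 = 16*19 = 22
  -> A = 22
B = 19^5 mod 47  (bits of 5 = 101)
  bit 0 = 1: r = r^2 * 19 mod 47 = 1^2 * 19 = 1*19 = 19
  bit 1 = 0: r = r^2 mod 47 = 19^2 = 32
  bit 2 = 1: r = r^2 * 19 mod 47 = 32^2 * 19 = 37*19 = 45
  -> B = 45
s = B^a = 45^21 mod 47  (bits of 21 = 10101)
  bit 0 = 1: r = r^2 * 45 mod 47 = 1^2 * 45 = 1*45 = 45
  bit 1 = 0: r = r^2 mod 47 = 45^2 = 4
  bit 2 = 1: r = r^2 * 45 mod 47 = 4^2 * 45 = 16*45 = 15
  bit 3 = 0: r = r^2 mod 47 = 15^2 = 37
  bit 4 = 1: r = r^2 * 45 mod 47 = 37^2 * 45 = 6*45 = 35
  -> s = B^a = 35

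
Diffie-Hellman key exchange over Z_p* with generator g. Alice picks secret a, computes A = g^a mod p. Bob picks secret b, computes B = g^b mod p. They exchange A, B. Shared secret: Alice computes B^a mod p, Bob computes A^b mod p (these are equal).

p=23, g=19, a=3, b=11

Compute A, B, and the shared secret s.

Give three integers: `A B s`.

Answer: 5 22 22

Derivation:
A = 19^3 mod 23  (bits of 3 = 11)
  bit 0 = 1: r = r^2 * 19 mod 23 = 1^2 * 19 = 1*19 = 19
  bit 1 = 1: r = r^2 * 19 mod 23 = 19^2 * 19 = 16*19 = 5
  -> A = 5
B = 19^11 mod 23  (bits of 11 = 1011)
  bit 0 = 1: r = r^2 * 19 mod 23 = 1^2 * 19 = 1*19 = 19
  bit 1 = 0: r = r^2 mod 23 = 19^2 = 16
  bit 2 = 1: r = r^2 * 19 mod 23 = 16^2 * 19 = 3*19 = 11
  bit 3 = 1: r = r^2 * 19 mod 23 = 11^2 * 19 = 6*19 = 22
  -> B = 22
s = B^a = 22^3 mod 23  (bits of 3 = 11)
  bit 0 = 1: r = r^2 * 22 mod 23 = 1^2 * 22 = 1*22 = 22
  bit 1 = 1: r = r^2 * 22 mod 23 = 22^2 * 22 = 1*22 = 22
  -> s = B^a = 22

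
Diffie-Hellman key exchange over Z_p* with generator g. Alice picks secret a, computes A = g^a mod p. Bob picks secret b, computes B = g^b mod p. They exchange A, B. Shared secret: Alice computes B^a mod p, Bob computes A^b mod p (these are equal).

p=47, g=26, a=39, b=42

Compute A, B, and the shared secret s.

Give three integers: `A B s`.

Answer: 33 28 36

Derivation:
A = 26^39 mod 47  (bits of 39 = 100111)
  bit 0 = 1: r = r^2 * 26 mod 47 = 1^2 * 26 = 1*26 = 26
  bit 1 = 0: r = r^2 mod 47 = 26^2 = 18
  bit 2 = 0: r = r^2 mod 47 = 18^2 = 42
  bit 3 = 1: r = r^2 * 26 mod 47 = 42^2 * 26 = 25*26 = 39
  bit 4 = 1: r = r^2 * 26 mod 47 = 39^2 * 26 = 17*26 = 19
  bit 5 = 1: r = r^2 * 26 mod 47 = 19^2 * 26 = 32*26 = 33
  -> A = 33
B = 26^42 mod 47  (bits of 42 = 101010)
  bit 0 = 1: r = r^2 * 26 mod 47 = 1^2 * 26 = 1*26 = 26
  bit 1 = 0: r = r^2 mod 47 = 26^2 = 18
  bit 2 = 1: r = r^2 * 26 mod 47 = 18^2 * 26 = 42*26 = 11
  bit 3 = 0: r = r^2 mod 47 = 11^2 = 27
  bit 4 = 1: r = r^2 * 26 mod 47 = 27^2 * 26 = 24*26 = 13
  bit 5 = 0: r = r^2 mod 47 = 13^2 = 28
  -> B = 28
s = B^a = 28^39 mod 47  (bits of 39 = 100111)
  bit 0 = 1: r = r^2 * 28 mod 47 = 1^2 * 28 = 1*28 = 28
  bit 1 = 0: r = r^2 mod 47 = 28^2 = 32
  bit 2 = 0: r = r^2 mod 47 = 32^2 = 37
  bit 3 = 1: r = r^2 * 28 mod 47 = 37^2 * 28 = 6*28 = 27
  bit 4 = 1: r = r^2 * 28 mod 47 = 27^2 * 28 = 24*28 = 14
  bit 5 = 1: r = r^2 * 28 mod 47 = 14^2 * 28 = 8*28 = 36
  -> s = B^a = 36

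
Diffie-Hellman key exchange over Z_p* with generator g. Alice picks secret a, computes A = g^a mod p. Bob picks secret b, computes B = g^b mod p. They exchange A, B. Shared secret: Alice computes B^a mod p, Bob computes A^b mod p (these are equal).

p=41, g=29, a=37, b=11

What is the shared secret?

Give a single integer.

Answer: 19

Derivation:
A = 29^37 mod 41  (bits of 37 = 100101)
  bit 0 = 1: r = r^2 * 29 mod 41 = 1^2 * 29 = 1*29 = 29
  bit 1 = 0: r = r^2 mod 41 = 29^2 = 21
  bit 2 = 0: r = r^2 mod 41 = 21^2 = 31
  bit 3 = 1: r = r^2 * 29 mod 41 = 31^2 * 29 = 18*29 = 30
  bit 4 = 0: r = r^2 mod 41 = 30^2 = 39
  bit 5 = 1: r = r^2 * 29 mod 41 = 39^2 * 29 = 4*29 = 34
  -> A = 34
B = 29^11 mod 41  (bits of 11 = 1011)
  bit 0 = 1: r = r^2 * 29 mod 41 = 1^2 * 29 = 1*29 = 29
  bit 1 = 0: r = r^2 mod 41 = 29^2 = 21
  bit 2 = 1: r = r^2 * 29 mod 41 = 21^2 * 29 = 31*29 = 38
  bit 3 = 1: r = r^2 * 29 mod 41 = 38^2 * 29 = 9*29 = 15
  -> B = 15
s = B^a = 15^37 mod 41  (bits of 37 = 100101)
  bit 0 = 1: r = r^2 * 15 mod 41 = 1^2 * 15 = 1*15 = 15
  bit 1 = 0: r = r^2 mod 41 = 15^2 = 20
  bit 2 = 0: r = r^2 mod 41 = 20^2 = 31
  bit 3 = 1: r = r^2 * 15 mod 41 = 31^2 * 15 = 18*15 = 24
  bit 4 = 0: r = r^2 mod 41 = 24^2 = 2
  bit 5 = 1: r = r^2 * 15 mod 41 = 2^2 * 15 = 4*15 = 19
  -> s = B^a = 19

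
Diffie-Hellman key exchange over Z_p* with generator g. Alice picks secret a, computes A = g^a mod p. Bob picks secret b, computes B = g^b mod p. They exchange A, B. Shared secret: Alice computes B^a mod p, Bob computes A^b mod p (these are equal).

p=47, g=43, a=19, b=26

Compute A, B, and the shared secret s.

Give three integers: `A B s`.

A = 43^19 mod 47  (bits of 19 = 10011)
  bit 0 = 1: r = r^2 * 43 mod 47 = 1^2 * 43 = 1*43 = 43
  bit 1 = 0: r = r^2 mod 47 = 43^2 = 16
  bit 2 = 0: r = r^2 mod 47 = 16^2 = 21
  bit 3 = 1: r = r^2 * 43 mod 47 = 21^2 * 43 = 18*43 = 22
  bit 4 = 1: r = r^2 * 43 mod 47 = 22^2 * 43 = 14*43 = 38
  -> A = 38
B = 43^26 mod 47  (bits of 26 = 11010)
  bit 0 = 1: r = r^2 * 43 mod 47 = 1^2 * 43 = 1*43 = 43
  bit 1 = 1: r = r^2 * 43 mod 47 = 43^2 * 43 = 16*43 = 30
  bit 2 = 0: r = r^2 mod 47 = 30^2 = 7
  bit 3 = 1: r = r^2 * 43 mod 47 = 7^2 * 43 = 2*43 = 39
  bit 4 = 0: r = r^2 mod 47 = 39^2 = 17
  -> B = 17
s = B^a = 17^19 mod 47  (bits of 19 = 10011)
  bit 0 = 1: r = r^2 * 17 mod 47 = 1^2 * 17 = 1*17 = 17
  bit 1 = 0: r = r^2 mod 47 = 17^2 = 7
  bit 2 = 0: r = r^2 mod 47 = 7^2 = 2
  bit 3 = 1: r = r^2 * 17 mod 47 = 2^2 * 17 = 4*17 = 21
  bit 4 = 1: r = r^2 * 17 mod 47 = 21^2 * 17 = 18*17 = 24
  -> s = B^a = 24

Answer: 38 17 24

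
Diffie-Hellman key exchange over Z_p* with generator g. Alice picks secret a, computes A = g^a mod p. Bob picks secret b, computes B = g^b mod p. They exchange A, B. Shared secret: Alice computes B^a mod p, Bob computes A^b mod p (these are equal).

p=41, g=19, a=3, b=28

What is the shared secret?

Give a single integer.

Answer: 23

Derivation:
A = 19^3 mod 41  (bits of 3 = 11)
  bit 0 = 1: r = r^2 * 19 mod 41 = 1^2 * 19 = 1*19 = 19
  bit 1 = 1: r = r^2 * 19 mod 41 = 19^2 * 19 = 33*19 = 12
  -> A = 12
B = 19^28 mod 41  (bits of 28 = 11100)
  bit 0 = 1: r = r^2 * 19 mod 41 = 1^2 * 19 = 1*19 = 19
  bit 1 = 1: r = r^2 * 19 mod 41 = 19^2 * 19 = 33*19 = 12
  bit 2 = 1: r = r^2 * 19 mod 41 = 12^2 * 19 = 21*19 = 30
  bit 3 = 0: r = r^2 mod 41 = 30^2 = 39
  bit 4 = 0: r = r^2 mod 41 = 39^2 = 4
  -> B = 4
s = B^a = 4^3 mod 41  (bits of 3 = 11)
  bit 0 = 1: r = r^2 * 4 mod 41 = 1^2 * 4 = 1*4 = 4
  bit 1 = 1: r = r^2 * 4 mod 41 = 4^2 * 4 = 16*4 = 23
  -> s = B^a = 23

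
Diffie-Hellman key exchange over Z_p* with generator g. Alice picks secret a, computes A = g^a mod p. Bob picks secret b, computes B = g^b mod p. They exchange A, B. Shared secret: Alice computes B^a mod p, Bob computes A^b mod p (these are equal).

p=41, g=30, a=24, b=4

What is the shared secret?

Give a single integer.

Answer: 10

Derivation:
A = 30^24 mod 41  (bits of 24 = 11000)
  bit 0 = 1: r = r^2 * 30 mod 41 = 1^2 * 30 = 1*30 = 30
  bit 1 = 1: r = r^2 * 30 mod 41 = 30^2 * 30 = 39*30 = 22
  bit 2 = 0: r = r^2 mod 41 = 22^2 = 33
  bit 3 = 0: r = r^2 mod 41 = 33^2 = 23
  bit 4 = 0: r = r^2 mod 41 = 23^2 = 37
  -> A = 37
B = 30^4 mod 41  (bits of 4 = 100)
  bit 0 = 1: r = r^2 * 30 mod 41 = 1^2 * 30 = 1*30 = 30
  bit 1 = 0: r = r^2 mod 41 = 30^2 = 39
  bit 2 = 0: r = r^2 mod 41 = 39^2 = 4
  -> B = 4
s = B^a = 4^24 mod 41  (bits of 24 = 11000)
  bit 0 = 1: r = r^2 * 4 mod 41 = 1^2 * 4 = 1*4 = 4
  bit 1 = 1: r = r^2 * 4 mod 41 = 4^2 * 4 = 16*4 = 23
  bit 2 = 0: r = r^2 mod 41 = 23^2 = 37
  bit 3 = 0: r = r^2 mod 41 = 37^2 = 16
  bit 4 = 0: r = r^2 mod 41 = 16^2 = 10
  -> s = B^a = 10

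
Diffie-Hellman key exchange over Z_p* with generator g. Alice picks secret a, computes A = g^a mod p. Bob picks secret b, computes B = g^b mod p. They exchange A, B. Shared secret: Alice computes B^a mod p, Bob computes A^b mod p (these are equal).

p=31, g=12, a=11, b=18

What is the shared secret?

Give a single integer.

A = 12^11 mod 31  (bits of 11 = 1011)
  bit 0 = 1: r = r^2 * 12 mod 31 = 1^2 * 12 = 1*12 = 12
  bit 1 = 0: r = r^2 mod 31 = 12^2 = 20
  bit 2 = 1: r = r^2 * 12 mod 31 = 20^2 * 12 = 28*12 = 26
  bit 3 = 1: r = r^2 * 12 mod 31 = 26^2 * 12 = 25*12 = 21
  -> A = 21
B = 12^18 mod 31  (bits of 18 = 10010)
  bit 0 = 1: r = r^2 * 12 mod 31 = 1^2 * 12 = 1*12 = 12
  bit 1 = 0: r = r^2 mod 31 = 12^2 = 20
  bit 2 = 0: r = r^2 mod 31 = 20^2 = 28
  bit 3 = 1: r = r^2 * 12 mod 31 = 28^2 * 12 = 9*12 = 15
  bit 4 = 0: r = r^2 mod 31 = 15^2 = 8
  -> B = 8
s = B^a = 8^11 mod 31  (bits of 11 = 1011)
  bit 0 = 1: r = r^2 * 8 mod 31 = 1^2 * 8 = 1*8 = 8
  bit 1 = 0: r = r^2 mod 31 = 8^2 = 2
  bit 2 = 1: r = r^2 * 8 mod 31 = 2^2 * 8 = 4*8 = 1
  bit 3 = 1: r = r^2 * 8 mod 31 = 1^2 * 8 = 1*8 = 8
  -> s = B^a = 8

Answer: 8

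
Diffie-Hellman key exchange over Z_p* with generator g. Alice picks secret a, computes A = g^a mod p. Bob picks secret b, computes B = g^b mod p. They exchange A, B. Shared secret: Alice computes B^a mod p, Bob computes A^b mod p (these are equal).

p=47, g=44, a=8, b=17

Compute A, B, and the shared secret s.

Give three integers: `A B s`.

A = 44^8 mod 47  (bits of 8 = 1000)
  bit 0 = 1: r = r^2 * 44 mod 47 = 1^2 * 44 = 1*44 = 44
  bit 1 = 0: r = r^2 mod 47 = 44^2 = 9
  bit 2 = 0: r = r^2 mod 47 = 9^2 = 34
  bit 3 = 0: r = r^2 mod 47 = 34^2 = 28
  -> A = 28
B = 44^17 mod 47  (bits of 17 = 10001)
  bit 0 = 1: r = r^2 * 44 mod 47 = 1^2 * 44 = 1*44 = 44
  bit 1 = 0: r = r^2 mod 47 = 44^2 = 9
  bit 2 = 0: r = r^2 mod 47 = 9^2 = 34
  bit 3 = 0: r = r^2 mod 47 = 34^2 = 28
  bit 4 = 1: r = r^2 * 44 mod 47 = 28^2 * 44 = 32*44 = 45
  -> B = 45
s = B^a = 45^8 mod 47  (bits of 8 = 1000)
  bit 0 = 1: r = r^2 * 45 mod 47 = 1^2 * 45 = 1*45 = 45
  bit 1 = 0: r = r^2 mod 47 = 45^2 = 4
  bit 2 = 0: r = r^2 mod 47 = 4^2 = 16
  bit 3 = 0: r = r^2 mod 47 = 16^2 = 21
  -> s = B^a = 21

Answer: 28 45 21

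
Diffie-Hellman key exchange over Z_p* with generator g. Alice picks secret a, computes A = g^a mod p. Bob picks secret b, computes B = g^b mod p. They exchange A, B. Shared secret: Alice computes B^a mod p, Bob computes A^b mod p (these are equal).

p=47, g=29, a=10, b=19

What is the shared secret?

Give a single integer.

A = 29^10 mod 47  (bits of 10 = 1010)
  bit 0 = 1: r = r^2 * 29 mod 47 = 1^2 * 29 = 1*29 = 29
  bit 1 = 0: r = r^2 mod 47 = 29^2 = 42
  bit 2 = 1: r = r^2 * 29 mod 47 = 42^2 * 29 = 25*29 = 20
  bit 3 = 0: r = r^2 mod 47 = 20^2 = 24
  -> A = 24
B = 29^19 mod 47  (bits of 19 = 10011)
  bit 0 = 1: r = r^2 * 29 mod 47 = 1^2 * 29 = 1*29 = 29
  bit 1 = 0: r = r^2 mod 47 = 29^2 = 42
  bit 2 = 0: r = r^2 mod 47 = 42^2 = 25
  bit 3 = 1: r = r^2 * 29 mod 47 = 25^2 * 29 = 14*29 = 30
  bit 4 = 1: r = r^2 * 29 mod 47 = 30^2 * 29 = 7*29 = 15
  -> B = 15
s = B^a = 15^10 mod 47  (bits of 10 = 1010)
  bit 0 = 1: r = r^2 * 15 mod 47 = 1^2 * 15 = 1*15 = 15
  bit 1 = 0: r = r^2 mod 47 = 15^2 = 37
  bit 2 = 1: r = r^2 * 15 mod 47 = 37^2 * 15 = 6*15 = 43
  bit 3 = 0: r = r^2 mod 47 = 43^2 = 16
  -> s = B^a = 16

Answer: 16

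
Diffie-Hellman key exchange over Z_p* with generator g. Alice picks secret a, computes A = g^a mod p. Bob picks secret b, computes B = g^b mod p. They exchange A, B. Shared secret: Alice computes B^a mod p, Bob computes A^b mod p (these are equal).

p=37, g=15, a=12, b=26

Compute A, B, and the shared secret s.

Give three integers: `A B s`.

Answer: 26 30 10

Derivation:
A = 15^12 mod 37  (bits of 12 = 1100)
  bit 0 = 1: r = r^2 * 15 mod 37 = 1^2 * 15 = 1*15 = 15
  bit 1 = 1: r = r^2 * 15 mod 37 = 15^2 * 15 = 3*15 = 8
  bit 2 = 0: r = r^2 mod 37 = 8^2 = 27
  bit 3 = 0: r = r^2 mod 37 = 27^2 = 26
  -> A = 26
B = 15^26 mod 37  (bits of 26 = 11010)
  bit 0 = 1: r = r^2 * 15 mod 37 = 1^2 * 15 = 1*15 = 15
  bit 1 = 1: r = r^2 * 15 mod 37 = 15^2 * 15 = 3*15 = 8
  bit 2 = 0: r = r^2 mod 37 = 8^2 = 27
  bit 3 = 1: r = r^2 * 15 mod 37 = 27^2 * 15 = 26*15 = 20
  bit 4 = 0: r = r^2 mod 37 = 20^2 = 30
  -> B = 30
s = B^a = 30^12 mod 37  (bits of 12 = 1100)
  bit 0 = 1: r = r^2 * 30 mod 37 = 1^2 * 30 = 1*30 = 30
  bit 1 = 1: r = r^2 * 30 mod 37 = 30^2 * 30 = 12*30 = 27
  bit 2 = 0: r = r^2 mod 37 = 27^2 = 26
  bit 3 = 0: r = r^2 mod 37 = 26^2 = 10
  -> s = B^a = 10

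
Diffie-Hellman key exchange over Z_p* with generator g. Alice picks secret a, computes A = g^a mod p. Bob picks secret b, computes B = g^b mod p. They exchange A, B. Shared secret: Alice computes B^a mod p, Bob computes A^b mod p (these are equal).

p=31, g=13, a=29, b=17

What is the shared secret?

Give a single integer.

A = 13^29 mod 31  (bits of 29 = 11101)
  bit 0 = 1: r = r^2 * 13 mod 31 = 1^2 * 13 = 1*13 = 13
  bit 1 = 1: r = r^2 * 13 mod 31 = 13^2 * 13 = 14*13 = 27
  bit 2 = 1: r = r^2 * 13 mod 31 = 27^2 * 13 = 16*13 = 22
  bit 3 = 0: r = r^2 mod 31 = 22^2 = 19
  bit 4 = 1: r = r^2 * 13 mod 31 = 19^2 * 13 = 20*13 = 12
  -> A = 12
B = 13^17 mod 31  (bits of 17 = 10001)
  bit 0 = 1: r = r^2 * 13 mod 31 = 1^2 * 13 = 1*13 = 13
  bit 1 = 0: r = r^2 mod 31 = 13^2 = 14
  bit 2 = 0: r = r^2 mod 31 = 14^2 = 10
  bit 3 = 0: r = r^2 mod 31 = 10^2 = 7
  bit 4 = 1: r = r^2 * 13 mod 31 = 7^2 * 13 = 18*13 = 17
  -> B = 17
s = B^a = 17^29 mod 31  (bits of 29 = 11101)
  bit 0 = 1: r = r^2 * 17 mod 31 = 1^2 * 17 = 1*17 = 17
  bit 1 = 1: r = r^2 * 17 mod 31 = 17^2 * 17 = 10*17 = 15
  bit 2 = 1: r = r^2 * 17 mod 31 = 15^2 * 17 = 8*17 = 12
  bit 3 = 0: r = r^2 mod 31 = 12^2 = 20
  bit 4 = 1: r = r^2 * 17 mod 31 = 20^2 * 17 = 28*17 = 11
  -> s = B^a = 11

Answer: 11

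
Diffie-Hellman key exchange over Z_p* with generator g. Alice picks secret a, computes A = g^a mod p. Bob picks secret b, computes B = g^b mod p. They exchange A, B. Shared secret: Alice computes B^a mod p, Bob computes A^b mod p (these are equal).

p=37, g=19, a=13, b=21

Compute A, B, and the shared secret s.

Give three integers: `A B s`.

Answer: 5 23 23

Derivation:
A = 19^13 mod 37  (bits of 13 = 1101)
  bit 0 = 1: r = r^2 * 19 mod 37 = 1^2 * 19 = 1*19 = 19
  bit 1 = 1: r = r^2 * 19 mod 37 = 19^2 * 19 = 28*19 = 14
  bit 2 = 0: r = r^2 mod 37 = 14^2 = 11
  bit 3 = 1: r = r^2 * 19 mod 37 = 11^2 * 19 = 10*19 = 5
  -> A = 5
B = 19^21 mod 37  (bits of 21 = 10101)
  bit 0 = 1: r = r^2 * 19 mod 37 = 1^2 * 19 = 1*19 = 19
  bit 1 = 0: r = r^2 mod 37 = 19^2 = 28
  bit 2 = 1: r = r^2 * 19 mod 37 = 28^2 * 19 = 7*19 = 22
  bit 3 = 0: r = r^2 mod 37 = 22^2 = 3
  bit 4 = 1: r = r^2 * 19 mod 37 = 3^2 * 19 = 9*19 = 23
  -> B = 23
s = B^a = 23^13 mod 37  (bits of 13 = 1101)
  bit 0 = 1: r = r^2 * 23 mod 37 = 1^2 * 23 = 1*23 = 23
  bit 1 = 1: r = r^2 * 23 mod 37 = 23^2 * 23 = 11*23 = 31
  bit 2 = 0: r = r^2 mod 37 = 31^2 = 36
  bit 3 = 1: r = r^2 * 23 mod 37 = 36^2 * 23 = 1*23 = 23
  -> s = B^a = 23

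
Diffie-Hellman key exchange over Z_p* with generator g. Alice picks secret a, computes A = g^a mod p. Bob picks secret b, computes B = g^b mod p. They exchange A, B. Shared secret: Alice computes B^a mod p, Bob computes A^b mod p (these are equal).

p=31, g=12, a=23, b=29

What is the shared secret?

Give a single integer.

Answer: 24

Derivation:
A = 12^23 mod 31  (bits of 23 = 10111)
  bit 0 = 1: r = r^2 * 12 mod 31 = 1^2 * 12 = 1*12 = 12
  bit 1 = 0: r = r^2 mod 31 = 12^2 = 20
  bit 2 = 1: r = r^2 * 12 mod 31 = 20^2 * 12 = 28*12 = 26
  bit 3 = 1: r = r^2 * 12 mod 31 = 26^2 * 12 = 25*12 = 21
  bit 4 = 1: r = r^2 * 12 mod 31 = 21^2 * 12 = 7*12 = 22
  -> A = 22
B = 12^29 mod 31  (bits of 29 = 11101)
  bit 0 = 1: r = r^2 * 12 mod 31 = 1^2 * 12 = 1*12 = 12
  bit 1 = 1: r = r^2 * 12 mod 31 = 12^2 * 12 = 20*12 = 23
  bit 2 = 1: r = r^2 * 12 mod 31 = 23^2 * 12 = 2*12 = 24
  bit 3 = 0: r = r^2 mod 31 = 24^2 = 18
  bit 4 = 1: r = r^2 * 12 mod 31 = 18^2 * 12 = 14*12 = 13
  -> B = 13
s = B^a = 13^23 mod 31  (bits of 23 = 10111)
  bit 0 = 1: r = r^2 * 13 mod 31 = 1^2 * 13 = 1*13 = 13
  bit 1 = 0: r = r^2 mod 31 = 13^2 = 14
  bit 2 = 1: r = r^2 * 13 mod 31 = 14^2 * 13 = 10*13 = 6
  bit 3 = 1: r = r^2 * 13 mod 31 = 6^2 * 13 = 5*13 = 3
  bit 4 = 1: r = r^2 * 13 mod 31 = 3^2 * 13 = 9*13 = 24
  -> s = B^a = 24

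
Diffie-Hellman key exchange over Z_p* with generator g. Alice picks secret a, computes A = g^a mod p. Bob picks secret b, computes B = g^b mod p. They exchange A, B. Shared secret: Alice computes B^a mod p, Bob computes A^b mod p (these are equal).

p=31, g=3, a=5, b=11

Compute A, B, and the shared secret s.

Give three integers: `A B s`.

A = 3^5 mod 31  (bits of 5 = 101)
  bit 0 = 1: r = r^2 * 3 mod 31 = 1^2 * 3 = 1*3 = 3
  bit 1 = 0: r = r^2 mod 31 = 3^2 = 9
  bit 2 = 1: r = r^2 * 3 mod 31 = 9^2 * 3 = 19*3 = 26
  -> A = 26
B = 3^11 mod 31  (bits of 11 = 1011)
  bit 0 = 1: r = r^2 * 3 mod 31 = 1^2 * 3 = 1*3 = 3
  bit 1 = 0: r = r^2 mod 31 = 3^2 = 9
  bit 2 = 1: r = r^2 * 3 mod 31 = 9^2 * 3 = 19*3 = 26
  bit 3 = 1: r = r^2 * 3 mod 31 = 26^2 * 3 = 25*3 = 13
  -> B = 13
s = B^a = 13^5 mod 31  (bits of 5 = 101)
  bit 0 = 1: r = r^2 * 13 mod 31 = 1^2 * 13 = 1*13 = 13
  bit 1 = 0: r = r^2 mod 31 = 13^2 = 14
  bit 2 = 1: r = r^2 * 13 mod 31 = 14^2 * 13 = 10*13 = 6
  -> s = B^a = 6

Answer: 26 13 6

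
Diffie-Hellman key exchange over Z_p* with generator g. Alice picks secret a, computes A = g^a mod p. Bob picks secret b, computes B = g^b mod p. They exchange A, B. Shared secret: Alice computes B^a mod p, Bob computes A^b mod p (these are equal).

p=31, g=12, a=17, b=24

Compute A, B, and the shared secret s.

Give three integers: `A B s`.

Answer: 11 16 8

Derivation:
A = 12^17 mod 31  (bits of 17 = 10001)
  bit 0 = 1: r = r^2 * 12 mod 31 = 1^2 * 12 = 1*12 = 12
  bit 1 = 0: r = r^2 mod 31 = 12^2 = 20
  bit 2 = 0: r = r^2 mod 31 = 20^2 = 28
  bit 3 = 0: r = r^2 mod 31 = 28^2 = 9
  bit 4 = 1: r = r^2 * 12 mod 31 = 9^2 * 12 = 19*12 = 11
  -> A = 11
B = 12^24 mod 31  (bits of 24 = 11000)
  bit 0 = 1: r = r^2 * 12 mod 31 = 1^2 * 12 = 1*12 = 12
  bit 1 = 1: r = r^2 * 12 mod 31 = 12^2 * 12 = 20*12 = 23
  bit 2 = 0: r = r^2 mod 31 = 23^2 = 2
  bit 3 = 0: r = r^2 mod 31 = 2^2 = 4
  bit 4 = 0: r = r^2 mod 31 = 4^2 = 16
  -> B = 16
s = B^a = 16^17 mod 31  (bits of 17 = 10001)
  bit 0 = 1: r = r^2 * 16 mod 31 = 1^2 * 16 = 1*16 = 16
  bit 1 = 0: r = r^2 mod 31 = 16^2 = 8
  bit 2 = 0: r = r^2 mod 31 = 8^2 = 2
  bit 3 = 0: r = r^2 mod 31 = 2^2 = 4
  bit 4 = 1: r = r^2 * 16 mod 31 = 4^2 * 16 = 16*16 = 8
  -> s = B^a = 8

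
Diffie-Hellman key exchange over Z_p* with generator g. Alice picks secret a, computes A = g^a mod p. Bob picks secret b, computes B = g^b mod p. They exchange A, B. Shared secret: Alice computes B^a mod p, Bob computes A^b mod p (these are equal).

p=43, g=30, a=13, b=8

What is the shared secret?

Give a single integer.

Answer: 10

Derivation:
A = 30^13 mod 43  (bits of 13 = 1101)
  bit 0 = 1: r = r^2 * 30 mod 43 = 1^2 * 30 = 1*30 = 30
  bit 1 = 1: r = r^2 * 30 mod 43 = 30^2 * 30 = 40*30 = 39
  bit 2 = 0: r = r^2 mod 43 = 39^2 = 16
  bit 3 = 1: r = r^2 * 30 mod 43 = 16^2 * 30 = 41*30 = 26
  -> A = 26
B = 30^8 mod 43  (bits of 8 = 1000)
  bit 0 = 1: r = r^2 * 30 mod 43 = 1^2 * 30 = 1*30 = 30
  bit 1 = 0: r = r^2 mod 43 = 30^2 = 40
  bit 2 = 0: r = r^2 mod 43 = 40^2 = 9
  bit 3 = 0: r = r^2 mod 43 = 9^2 = 38
  -> B = 38
s = B^a = 38^13 mod 43  (bits of 13 = 1101)
  bit 0 = 1: r = r^2 * 38 mod 43 = 1^2 * 38 = 1*38 = 38
  bit 1 = 1: r = r^2 * 38 mod 43 = 38^2 * 38 = 25*38 = 4
  bit 2 = 0: r = r^2 mod 43 = 4^2 = 16
  bit 3 = 1: r = r^2 * 38 mod 43 = 16^2 * 38 = 41*38 = 10
  -> s = B^a = 10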